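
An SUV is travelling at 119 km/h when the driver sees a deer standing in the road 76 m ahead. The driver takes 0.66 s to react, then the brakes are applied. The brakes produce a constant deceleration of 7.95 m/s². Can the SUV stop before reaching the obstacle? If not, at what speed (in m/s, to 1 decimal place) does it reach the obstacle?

119 km/h ÷ 3.6 = 33.0556 m/s.
Reaction distance = 33.0556 × 0.66 = 21.817 m.
Braking distance needed to stop: v²/(2a) = 1092.673 / 15.900 = 68.722 m, so total needed = 21.817 + 68.722 = 90.539 m > 76 m — it cannot stop.
Distance remaining when braking begins: 76 − 21.817 = 54.183 m.
v² = v₀² − 2a·d = 1092.673 − 2 × 7.950 × 54.183 = 231.163 m²/s².
v = √231.163 = 15.204 m/s.

No — it strikes the obstacle at 15.2 m/s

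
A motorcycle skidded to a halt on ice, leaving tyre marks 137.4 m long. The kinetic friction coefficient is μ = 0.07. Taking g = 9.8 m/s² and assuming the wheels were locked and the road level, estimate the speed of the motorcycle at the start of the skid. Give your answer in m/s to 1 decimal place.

Deceleration a = μg = 0.07 × 9.8 = 0.686 m/s².
v = √(2a·d) = √(2 × 0.686 × 137.4) = √188.513 = 13.7300 m/s.

Initial speed ≈ 13.7 m/s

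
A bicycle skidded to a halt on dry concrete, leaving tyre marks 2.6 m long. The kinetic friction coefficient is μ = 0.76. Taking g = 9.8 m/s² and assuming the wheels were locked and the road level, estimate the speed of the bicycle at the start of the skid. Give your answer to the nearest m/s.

Initial speed ≈ 6 m/s

Deceleration a = μg = 0.76 × 9.8 = 7.448 m/s².
v = √(2a·d) = √(2 × 7.448 × 2.6) = √38.730 = 6.2233 m/s.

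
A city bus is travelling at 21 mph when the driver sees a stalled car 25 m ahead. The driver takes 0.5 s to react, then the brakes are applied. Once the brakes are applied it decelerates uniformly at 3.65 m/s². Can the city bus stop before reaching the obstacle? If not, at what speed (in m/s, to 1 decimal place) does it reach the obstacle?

Yes — it stops about 8.2 m short of the obstacle, so it never reaches it

21 mph × 0.44704 = 9.3878 m/s.
Reaction distance = 9.3878 × 0.5 = 4.694 m.
Braking distance = v²/(2a) = 88.131 / 7.300 = 12.073 m.
Total stopping distance = 4.694 + 12.073 = 16.767 m, vs 25 m available — it stops with 25 − 16.767 = 8.233 m to spare.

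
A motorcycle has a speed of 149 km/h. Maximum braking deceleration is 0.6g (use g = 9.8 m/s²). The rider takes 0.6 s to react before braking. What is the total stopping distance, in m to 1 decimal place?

Total stopping distance ≈ 170.5 m

149 km/h ÷ 3.6 = 41.3889 m/s.
a = 0.6 × 9.8 = 5.880 m/s².
Reaction distance = v·t_r = 41.3889 × 0.6 = 24.833 m.
Braking distance = v²/(2a) = 41.3889² / (2 × 5.880) = 1713.041 / 11.760 = 145.667 m.
Total = 24.833 + 145.667 = 170.500 m.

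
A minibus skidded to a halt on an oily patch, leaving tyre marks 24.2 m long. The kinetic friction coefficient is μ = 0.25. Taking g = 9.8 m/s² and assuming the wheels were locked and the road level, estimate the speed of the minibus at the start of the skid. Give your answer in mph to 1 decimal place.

Deceleration a = μg = 0.25 × 9.8 = 2.450 m/s².
v = √(2a·d) = √(2 × 2.450 × 24.2) = √118.580 = 10.8894 m/s.
= 10.8894 ÷ 0.44704 = 24.359 mph.

Initial speed ≈ 24.4 mph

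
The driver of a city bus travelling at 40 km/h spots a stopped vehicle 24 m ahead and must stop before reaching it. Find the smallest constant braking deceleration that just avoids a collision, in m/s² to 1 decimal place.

Required deceleration ≈ 2.6 m/s²

40 km/h ÷ 3.6 = 11.1111 m/s.
v² = 2a·d ⇒ a = v²/(2d) = 11.1111² / (2 × 24.000) = 123.457 / 48.000 = 2.5720 m/s².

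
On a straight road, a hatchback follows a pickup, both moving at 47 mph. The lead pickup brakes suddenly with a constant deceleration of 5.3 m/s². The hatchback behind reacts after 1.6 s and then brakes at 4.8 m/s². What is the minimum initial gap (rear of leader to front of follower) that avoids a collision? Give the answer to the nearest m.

47 mph × 0.44704 = 21.0109 m/s.
Leader travels v²/(2a_L) = 441.458 / 10.600 = 41.647 m before stopping.
Follower covers v·t_r = 21.0109 × 1.6 = 33.617 m while reacting, then v²/(2a_F) = 441.458 / 9.600 = 45.985 m while braking, for a total of 33.617 + 45.985 = 79.602 m.
Since a_F ≤ a_L and the follower starts braking later, the follower is never slower than the leader, so the closest approach is when both have stopped.
Minimum gap = 79.602 − 41.647 = 37.955 m.

Minimum gap ≈ 38 m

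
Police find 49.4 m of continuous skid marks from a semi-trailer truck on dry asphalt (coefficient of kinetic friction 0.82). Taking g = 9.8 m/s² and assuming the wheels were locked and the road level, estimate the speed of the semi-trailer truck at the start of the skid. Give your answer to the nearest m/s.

Deceleration a = μg = 0.82 × 9.8 = 8.036 m/s².
v = √(2a·d) = √(2 × 8.036 × 49.4) = √793.957 = 28.1772 m/s.

Initial speed ≈ 28 m/s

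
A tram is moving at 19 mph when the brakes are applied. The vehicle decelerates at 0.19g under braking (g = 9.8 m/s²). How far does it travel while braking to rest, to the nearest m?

19 mph × 0.44704 = 8.4938 m/s.
a = 0.19 × 9.8 = 1.862 m/s².
Braking distance = v²/(2a) = 8.4938² / (2 × 1.862) = 72.145 / 3.724 = 19.373 m.

Braking distance ≈ 19 m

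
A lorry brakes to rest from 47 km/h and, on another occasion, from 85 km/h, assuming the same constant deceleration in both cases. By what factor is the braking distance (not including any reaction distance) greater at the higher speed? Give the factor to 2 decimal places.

Braking distance d = v²/(2a), so with a fixed, d ∝ v².
Factor = (85/47)² = 1.8085² = 3.2707.

Factor ≈ 3.27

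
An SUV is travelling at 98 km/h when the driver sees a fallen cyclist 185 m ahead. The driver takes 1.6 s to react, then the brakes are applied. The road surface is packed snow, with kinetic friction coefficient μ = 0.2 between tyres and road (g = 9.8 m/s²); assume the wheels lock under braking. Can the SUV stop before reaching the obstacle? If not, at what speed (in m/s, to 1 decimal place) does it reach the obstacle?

No — it strikes the obstacle at 13.7 m/s

98 km/h ÷ 3.6 = 27.2222 m/s.
a = μg = 0.2 × 9.8 = 1.960 m/s².
Reaction distance = 27.2222 × 1.6 = 43.556 m.
Braking distance needed to stop: v²/(2a) = 741.048 / 3.920 = 189.043 m, so total needed = 43.556 + 189.043 = 232.599 m > 185 m — it cannot stop.
Distance remaining when braking begins: 185 − 43.556 = 141.444 m.
v² = v₀² − 2a·d = 741.048 − 2 × 1.960 × 141.444 = 186.588 m²/s².
v = √186.588 = 13.660 m/s.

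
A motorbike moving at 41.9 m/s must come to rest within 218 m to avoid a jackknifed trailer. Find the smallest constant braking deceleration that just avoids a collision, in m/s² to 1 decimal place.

Required deceleration ≈ 4.0 m/s²

v² = 2a·d ⇒ a = v²/(2d) = 41.9000² / (2 × 218.000) = 1755.610 / 436.000 = 4.0266 m/s².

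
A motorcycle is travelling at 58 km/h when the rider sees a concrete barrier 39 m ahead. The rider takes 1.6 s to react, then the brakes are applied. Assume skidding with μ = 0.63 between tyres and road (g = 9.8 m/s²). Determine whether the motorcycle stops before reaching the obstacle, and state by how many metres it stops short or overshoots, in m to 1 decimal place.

58 km/h ÷ 3.6 = 16.1111 m/s.
a = μg = 0.63 × 9.8 = 6.174 m/s².
Reaction distance = 16.1111 × 1.6 = 25.778 m.
Braking distance = v²/(2a) = 259.568 / 12.348 = 21.021 m.
Total stopping distance = 25.778 + 21.021 = 46.799 m, vs 39 m available — it cannot stop in time and overshoots by 46.799 − 39 = 7.799 m.

No — it overshoots by 7.8 m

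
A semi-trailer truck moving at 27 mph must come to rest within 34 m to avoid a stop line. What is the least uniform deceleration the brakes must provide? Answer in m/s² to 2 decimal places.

27 mph × 0.44704 = 12.0701 m/s.
v² = 2a·d ⇒ a = v²/(2d) = 12.0701² / (2 × 34.000) = 145.687 / 68.000 = 2.1425 m/s².

Required deceleration ≈ 2.14 m/s²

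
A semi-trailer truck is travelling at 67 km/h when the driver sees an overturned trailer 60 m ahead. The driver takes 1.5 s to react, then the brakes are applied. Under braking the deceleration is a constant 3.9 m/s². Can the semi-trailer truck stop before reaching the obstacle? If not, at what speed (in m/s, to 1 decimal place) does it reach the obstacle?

No — it strikes the obstacle at 9.8 m/s

67 km/h ÷ 3.6 = 18.6111 m/s.
Reaction distance = 18.6111 × 1.5 = 27.917 m.
Braking distance needed to stop: v²/(2a) = 346.373 / 7.800 = 44.407 m, so total needed = 27.917 + 44.407 = 72.324 m > 60 m — it cannot stop.
Distance remaining when braking begins: 60 − 27.917 = 32.083 m.
v² = v₀² − 2a·d = 346.373 − 2 × 3.900 × 32.083 = 96.126 m²/s².
v = √96.126 = 9.804 m/s.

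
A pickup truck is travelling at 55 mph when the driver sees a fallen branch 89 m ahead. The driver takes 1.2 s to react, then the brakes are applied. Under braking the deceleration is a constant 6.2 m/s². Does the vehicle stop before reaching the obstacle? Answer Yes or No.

55 mph × 0.44704 = 24.5872 m/s.
Reaction distance = 24.5872 × 1.2 = 29.505 m.
Braking distance = v²/(2a) = 604.530 / 12.400 = 48.752 m.
Total stopping distance = 29.505 + 48.752 = 78.257 m, vs 89 m available — it stops with 89 − 78.257 = 10.743 m to spare.

Yes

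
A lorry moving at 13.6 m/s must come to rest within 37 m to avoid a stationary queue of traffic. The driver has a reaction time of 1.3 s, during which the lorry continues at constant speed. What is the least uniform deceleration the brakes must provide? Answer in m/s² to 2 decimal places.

Distance covered during reaction = 13.6000 × 1.3 = 17.680 m.
Distance available for braking: 37 − 17.680 = 19.320 m.
v² = 2a·d ⇒ a = v²/(2d) = 13.6000² / (2 × 19.320) = 184.960 / 38.640 = 4.7867 m/s².

Required deceleration ≈ 4.79 m/s²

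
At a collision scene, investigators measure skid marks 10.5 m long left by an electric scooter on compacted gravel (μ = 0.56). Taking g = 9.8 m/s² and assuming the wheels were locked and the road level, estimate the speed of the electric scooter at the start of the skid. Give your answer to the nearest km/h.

Deceleration a = μg = 0.56 × 9.8 = 5.488 m/s².
v = √(2a·d) = √(2 × 5.488 × 10.5) = √115.248 = 10.7354 m/s.
= 10.7354 × 3.6 = 38.647 km/h.

Initial speed ≈ 39 km/h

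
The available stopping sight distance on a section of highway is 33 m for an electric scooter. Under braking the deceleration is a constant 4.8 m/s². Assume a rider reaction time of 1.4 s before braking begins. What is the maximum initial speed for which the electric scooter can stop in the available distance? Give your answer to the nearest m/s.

Stopping distance: v·t_r + v²/(2a) = 33 with t_r = 1.4 s and a = 4.800 m/s².
So v² + 13.440 v − 316.80 = 0.
Positive root: v = −a·t_r + √((a·t_r)² + 2a·d) = −6.720 + √(45.158 + 316.80) = 12.3052 m/s.

Maximum speed ≈ 12 m/s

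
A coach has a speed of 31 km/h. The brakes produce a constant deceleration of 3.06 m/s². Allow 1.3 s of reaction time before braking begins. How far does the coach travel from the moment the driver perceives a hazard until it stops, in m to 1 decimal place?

31 km/h ÷ 3.6 = 8.6111 m/s.
Reaction distance = v·t_r = 8.6111 × 1.3 = 11.194 m.
Braking distance = v²/(2a) = 8.6111² / (2 × 3.060) = 74.151 / 6.120 = 12.116 m.
Total = 11.194 + 12.116 = 23.310 m.

Total stopping distance ≈ 23.3 m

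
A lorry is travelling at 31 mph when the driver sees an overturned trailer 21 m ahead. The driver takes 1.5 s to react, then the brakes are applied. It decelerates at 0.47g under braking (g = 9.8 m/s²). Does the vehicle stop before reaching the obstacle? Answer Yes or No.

31 mph × 0.44704 = 13.8582 m/s.
a = 0.47 × 9.8 = 4.606 m/s².
Reaction distance = 13.8582 × 1.5 = 20.787 m.
Braking distance = v²/(2a) = 192.050 / 9.212 = 20.848 m.
Total stopping distance = 20.787 + 20.848 = 41.635 m, vs 21 m available — it cannot stop in time and overshoots by 41.635 − 21 = 20.635 m.

No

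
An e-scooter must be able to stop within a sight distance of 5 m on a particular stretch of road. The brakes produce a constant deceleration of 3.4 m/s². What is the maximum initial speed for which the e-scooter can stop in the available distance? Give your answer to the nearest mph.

Maximum speed ≈ 13 mph

v²/(2a) = d ⇒ v = √(2 × 3.400 × 5) = √34.00 = 5.8310 m/s.
5.8310 m/s ÷ 0.44704 = 13.044 mph.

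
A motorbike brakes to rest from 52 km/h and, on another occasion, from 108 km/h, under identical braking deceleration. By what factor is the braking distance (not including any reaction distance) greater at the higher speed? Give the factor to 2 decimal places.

Factor ≈ 4.31

Braking distance d = v²/(2a), so with a fixed, d ∝ v².
Factor = (108/52)² = 2.0769² = 4.3135.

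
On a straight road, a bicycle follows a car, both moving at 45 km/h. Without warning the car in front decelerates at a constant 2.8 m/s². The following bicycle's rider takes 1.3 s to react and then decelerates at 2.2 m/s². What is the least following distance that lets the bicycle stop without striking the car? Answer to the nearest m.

45 km/h ÷ 3.6 = 12.5000 m/s.
Leader travels v²/(2a_L) = 156.250 / 5.600 = 27.902 m before stopping.
Follower covers v·t_r = 12.5000 × 1.3 = 16.250 m while reacting, then v²/(2a_F) = 156.250 / 4.400 = 35.511 m while braking, for a total of 16.250 + 35.511 = 51.761 m.
Since a_F ≤ a_L and the follower starts braking later, the follower is never slower than the leader, so the closest approach is when both have stopped.
Minimum gap = 51.761 − 27.902 = 23.859 m.

Minimum gap ≈ 24 m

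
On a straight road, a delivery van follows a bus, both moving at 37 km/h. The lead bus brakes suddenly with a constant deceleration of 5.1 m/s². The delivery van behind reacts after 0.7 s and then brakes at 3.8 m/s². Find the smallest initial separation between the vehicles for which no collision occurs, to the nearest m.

37 km/h ÷ 3.6 = 10.2778 m/s.
Leader travels v²/(2a_L) = 105.633 / 10.200 = 10.356 m before stopping.
Follower covers v·t_r = 10.2778 × 0.7 = 7.194 m while reacting, then v²/(2a_F) = 105.633 / 7.600 = 13.899 m while braking, for a total of 7.194 + 13.899 = 21.093 m.
Since a_F ≤ a_L and the follower starts braking later, the follower is never slower than the leader, so the closest approach is when both have stopped.
Minimum gap = 21.093 − 10.356 = 10.737 m.

Minimum gap ≈ 11 m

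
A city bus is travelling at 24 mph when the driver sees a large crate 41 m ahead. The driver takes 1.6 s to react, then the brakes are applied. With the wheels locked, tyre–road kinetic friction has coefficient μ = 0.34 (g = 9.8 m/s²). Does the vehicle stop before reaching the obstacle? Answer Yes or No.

Yes

24 mph × 0.44704 = 10.7290 m/s.
a = μg = 0.34 × 9.8 = 3.332 m/s².
Reaction distance = 10.7290 × 1.6 = 17.166 m.
Braking distance = v²/(2a) = 115.111 / 6.664 = 17.274 m.
Total stopping distance = 17.166 + 17.274 = 34.440 m, vs 41 m available — it stops with 41 − 34.440 = 6.560 m to spare.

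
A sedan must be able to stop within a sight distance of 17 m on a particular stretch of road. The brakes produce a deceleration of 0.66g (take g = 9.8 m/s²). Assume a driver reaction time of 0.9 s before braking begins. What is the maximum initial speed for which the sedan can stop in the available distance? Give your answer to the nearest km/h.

a = 0.66 × 9.8 = 6.468 m/s².
Stopping distance: v·t_r + v²/(2a) = 17 with t_r = 0.9 s and a = 6.468 m/s².
So v² + 11.642 v − 219.91 = 0.
Positive root: v = −a·t_r + √((a·t_r)² + 2a·d) = −5.821 + √(33.884 + 219.91) = 10.1099 m/s.
10.1099 m/s × 3.6 = 36.396 km/h.

Maximum speed ≈ 36 km/h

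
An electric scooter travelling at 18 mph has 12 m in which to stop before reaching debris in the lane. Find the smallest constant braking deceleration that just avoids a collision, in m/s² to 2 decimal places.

Required deceleration ≈ 2.70 m/s²

18 mph × 0.44704 = 8.0467 m/s.
v² = 2a·d ⇒ a = v²/(2d) = 8.0467² / (2 × 12.000) = 64.749 / 24.000 = 2.6979 m/s².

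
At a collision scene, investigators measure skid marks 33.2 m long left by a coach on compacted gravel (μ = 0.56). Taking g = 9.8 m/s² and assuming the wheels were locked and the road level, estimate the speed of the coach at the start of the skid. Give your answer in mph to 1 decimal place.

Initial speed ≈ 42.7 mph

Deceleration a = μg = 0.56 × 9.8 = 5.488 m/s².
v = √(2a·d) = √(2 × 5.488 × 33.2) = √364.403 = 19.0893 m/s.
= 19.0893 ÷ 0.44704 = 42.702 mph.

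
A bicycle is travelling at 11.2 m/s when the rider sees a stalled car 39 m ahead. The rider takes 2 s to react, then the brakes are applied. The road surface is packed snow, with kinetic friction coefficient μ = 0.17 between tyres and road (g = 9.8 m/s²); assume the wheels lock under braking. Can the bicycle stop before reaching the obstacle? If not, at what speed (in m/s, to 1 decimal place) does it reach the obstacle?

No — it strikes the obstacle at 8.4 m/s

a = μg = 0.17 × 9.8 = 1.666 m/s².
Reaction distance = 11.2000 × 2 = 22.400 m.
Braking distance needed to stop: v²/(2a) = 125.440 / 3.332 = 37.647 m, so total needed = 22.400 + 37.647 = 60.047 m > 39 m — it cannot stop.
Distance remaining when braking begins: 39 − 22.400 = 16.600 m.
v² = v₀² − 2a·d = 125.440 − 2 × 1.666 × 16.600 = 70.129 m²/s².
v = √70.129 = 8.374 m/s.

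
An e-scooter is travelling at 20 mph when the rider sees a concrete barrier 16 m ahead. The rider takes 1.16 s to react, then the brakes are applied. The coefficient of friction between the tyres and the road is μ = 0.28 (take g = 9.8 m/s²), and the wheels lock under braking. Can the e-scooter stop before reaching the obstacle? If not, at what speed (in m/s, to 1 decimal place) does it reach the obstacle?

20 mph × 0.44704 = 8.9408 m/s.
a = μg = 0.28 × 9.8 = 2.744 m/s².
Reaction distance = 8.9408 × 1.16 = 10.371 m.
Braking distance needed to stop: v²/(2a) = 79.938 / 5.488 = 14.566 m, so total needed = 10.371 + 14.566 = 24.937 m > 16 m — it cannot stop.
Distance remaining when braking begins: 16 − 10.371 = 5.629 m.
v² = v₀² − 2a·d = 79.938 − 2 × 2.744 × 5.629 = 49.046 m²/s².
v = √49.046 = 7.003 m/s.

No — it strikes the obstacle at 7.0 m/s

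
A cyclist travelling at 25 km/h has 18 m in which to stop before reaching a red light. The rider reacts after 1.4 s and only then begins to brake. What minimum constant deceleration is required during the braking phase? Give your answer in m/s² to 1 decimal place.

Required deceleration ≈ 2.9 m/s²

25 km/h ÷ 3.6 = 6.9444 m/s.
Distance covered during reaction = 6.9444 × 1.4 = 9.722 m.
Distance available for braking: 18 − 9.722 = 8.278 m.
v² = 2a·d ⇒ a = v²/(2d) = 6.9444² / (2 × 8.278) = 48.225 / 16.556 = 2.9128 m/s².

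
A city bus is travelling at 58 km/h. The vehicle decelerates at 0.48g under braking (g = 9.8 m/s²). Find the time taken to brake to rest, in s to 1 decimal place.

58 km/h ÷ 3.6 = 16.1111 m/s.
a = 0.48 × 9.8 = 4.704 m/s².
Braking time = v/a = 16.1111 / 4.704 = 3.425 s.

Braking time ≈ 3.4 s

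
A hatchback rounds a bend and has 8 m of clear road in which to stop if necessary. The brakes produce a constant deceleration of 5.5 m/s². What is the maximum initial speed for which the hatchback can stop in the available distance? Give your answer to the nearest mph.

Maximum speed ≈ 21 mph

v²/(2a) = d ⇒ v = √(2 × 5.500 × 8) = √88.00 = 9.3808 m/s.
9.3808 m/s ÷ 0.44704 = 20.984 mph.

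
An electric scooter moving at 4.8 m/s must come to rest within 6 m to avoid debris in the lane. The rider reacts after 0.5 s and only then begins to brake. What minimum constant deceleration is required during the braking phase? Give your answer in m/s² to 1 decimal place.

Required deceleration ≈ 3.2 m/s²

Distance covered during reaction = 4.8000 × 0.5 = 2.400 m.
Distance available for braking: 6 − 2.400 = 3.600 m.
v² = 2a·d ⇒ a = v²/(2d) = 4.8000² / (2 × 3.600) = 23.040 / 7.200 = 3.2000 m/s².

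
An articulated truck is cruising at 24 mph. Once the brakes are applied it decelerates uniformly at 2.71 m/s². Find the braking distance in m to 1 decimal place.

24 mph × 0.44704 = 10.7290 m/s.
Braking distance = v²/(2a) = 10.7290² / (2 × 2.710) = 115.111 / 5.420 = 21.238 m.

Braking distance ≈ 21.2 m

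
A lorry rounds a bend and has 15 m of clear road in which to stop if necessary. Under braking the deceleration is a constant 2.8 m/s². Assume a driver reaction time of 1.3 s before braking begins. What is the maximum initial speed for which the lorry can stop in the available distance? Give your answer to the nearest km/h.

Stopping distance: v·t_r + v²/(2a) = 15 with t_r = 1.3 s and a = 2.800 m/s².
So v² + 7.280 v − 84.00 = 0.
Positive root: v = −a·t_r + √((a·t_r)² + 2a·d) = −3.640 + √(13.250 + 84.00) = 6.2215 m/s.
6.2215 m/s × 3.6 = 22.397 km/h.

Maximum speed ≈ 22 km/h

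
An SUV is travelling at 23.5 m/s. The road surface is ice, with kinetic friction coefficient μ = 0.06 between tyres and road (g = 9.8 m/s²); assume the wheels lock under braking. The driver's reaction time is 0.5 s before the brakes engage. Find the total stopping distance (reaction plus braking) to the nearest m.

a = μg = 0.06 × 9.8 = 0.588 m/s².
Reaction distance = v·t_r = 23.5000 × 0.5 = 11.750 m.
Braking distance = v²/(2a) = 23.5000² / (2 × 0.588) = 552.250 / 1.176 = 469.600 m.
Total = 11.750 + 469.600 = 481.350 m.

Total stopping distance ≈ 481 m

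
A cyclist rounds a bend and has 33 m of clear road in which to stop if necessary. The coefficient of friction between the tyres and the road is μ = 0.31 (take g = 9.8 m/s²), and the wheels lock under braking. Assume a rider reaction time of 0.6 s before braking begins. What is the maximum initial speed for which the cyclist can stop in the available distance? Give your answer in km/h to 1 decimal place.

Maximum speed ≈ 44.8 km/h

a = μg = 0.31 × 9.8 = 3.038 m/s².
Stopping distance: v·t_r + v²/(2a) = 33 with t_r = 0.6 s and a = 3.038 m/s².
So v² + 3.646 v − 200.51 = 0.
Positive root: v = −a·t_r + √((a·t_r)² + 2a·d) = −1.823 + √(3.323 + 200.51) = 12.4540 m/s.
12.4540 m/s × 3.6 = 44.834 km/h.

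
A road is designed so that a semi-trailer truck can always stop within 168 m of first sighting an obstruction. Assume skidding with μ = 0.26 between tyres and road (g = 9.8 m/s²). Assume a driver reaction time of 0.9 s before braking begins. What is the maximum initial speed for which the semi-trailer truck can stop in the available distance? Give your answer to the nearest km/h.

a = μg = 0.26 × 9.8 = 2.548 m/s².
Stopping distance: v·t_r + v²/(2a) = 168 with t_r = 0.9 s and a = 2.548 m/s².
So v² + 4.586 v − 856.13 = 0.
Positive root: v = −a·t_r + √((a·t_r)² + 2a·d) = −2.293 + √(5.258 + 856.13) = 27.0564 m/s.
27.0564 m/s × 3.6 = 97.403 km/h.

Maximum speed ≈ 97 km/h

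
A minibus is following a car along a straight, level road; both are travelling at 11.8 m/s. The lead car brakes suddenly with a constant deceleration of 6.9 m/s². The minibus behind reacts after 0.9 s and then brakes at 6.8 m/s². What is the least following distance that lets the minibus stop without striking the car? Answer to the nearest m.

Leader travels v²/(2a_L) = 139.240 / 13.800 = 10.090 m before stopping.
Follower covers v·t_r = 11.8000 × 0.9 = 10.620 m while reacting, then v²/(2a_F) = 139.240 / 13.600 = 10.238 m while braking, for a total of 10.620 + 10.238 = 20.858 m.
Since a_F ≤ a_L and the follower starts braking later, the follower is never slower than the leader, so the closest approach is when both have stopped.
Minimum gap = 20.858 − 10.090 = 10.768 m.

Minimum gap ≈ 11 m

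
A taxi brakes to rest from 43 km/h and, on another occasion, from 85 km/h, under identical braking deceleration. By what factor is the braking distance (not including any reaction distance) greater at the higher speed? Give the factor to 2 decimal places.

Factor ≈ 3.91

Braking distance d = v²/(2a), so with a fixed, d ∝ v².
Factor = (85/43)² = 1.9767² = 3.9073.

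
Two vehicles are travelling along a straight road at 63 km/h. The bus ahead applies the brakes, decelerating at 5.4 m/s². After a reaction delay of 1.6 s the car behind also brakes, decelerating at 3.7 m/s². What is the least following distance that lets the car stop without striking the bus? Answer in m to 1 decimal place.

63 km/h ÷ 3.6 = 17.5000 m/s.
Leader travels v²/(2a_L) = 306.250 / 10.800 = 28.356 m before stopping.
Follower covers v·t_r = 17.5000 × 1.6 = 28.000 m while reacting, then v²/(2a_F) = 306.250 / 7.400 = 41.385 m while braking, for a total of 28.000 + 41.385 = 69.385 m.
Since a_F ≤ a_L and the follower starts braking later, the follower is never slower than the leader, so the closest approach is when both have stopped.
Minimum gap = 69.385 − 28.356 = 41.029 m.

Minimum gap ≈ 41.0 m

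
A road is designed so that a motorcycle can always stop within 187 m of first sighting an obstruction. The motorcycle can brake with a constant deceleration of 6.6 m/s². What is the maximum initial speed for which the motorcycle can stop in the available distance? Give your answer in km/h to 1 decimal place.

Maximum speed ≈ 178.9 km/h

v²/(2a) = d ⇒ v = √(2 × 6.600 × 187) = √2468.40 = 49.6830 m/s.
49.6830 m/s × 3.6 = 178.859 km/h.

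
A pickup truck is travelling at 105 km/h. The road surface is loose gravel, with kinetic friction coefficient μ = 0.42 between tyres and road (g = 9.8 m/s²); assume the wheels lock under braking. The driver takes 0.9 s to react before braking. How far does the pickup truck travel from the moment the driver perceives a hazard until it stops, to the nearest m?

Total stopping distance ≈ 130 m

105 km/h ÷ 3.6 = 29.1667 m/s.
a = μg = 0.42 × 9.8 = 4.116 m/s².
Reaction distance = v·t_r = 29.1667 × 0.9 = 26.250 m.
Braking distance = v²/(2a) = 29.1667² / (2 × 4.116) = 850.696 / 8.232 = 103.340 m.
Total = 26.250 + 103.340 = 129.590 m.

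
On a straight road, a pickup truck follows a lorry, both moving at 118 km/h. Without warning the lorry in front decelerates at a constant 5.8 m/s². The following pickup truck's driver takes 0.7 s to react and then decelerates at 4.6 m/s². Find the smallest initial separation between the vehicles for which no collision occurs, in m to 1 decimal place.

118 km/h ÷ 3.6 = 32.7778 m/s.
Leader travels v²/(2a_L) = 1074.384 / 11.600 = 92.619 m before stopping.
Follower covers v·t_r = 32.7778 × 0.7 = 22.944 m while reacting, then v²/(2a_F) = 1074.384 / 9.200 = 116.781 m while braking, for a total of 22.944 + 116.781 = 139.725 m.
Since a_F ≤ a_L and the follower starts braking later, the follower is never slower than the leader, so the closest approach is when both have stopped.
Minimum gap = 139.725 − 92.619 = 47.106 m.

Minimum gap ≈ 47.1 m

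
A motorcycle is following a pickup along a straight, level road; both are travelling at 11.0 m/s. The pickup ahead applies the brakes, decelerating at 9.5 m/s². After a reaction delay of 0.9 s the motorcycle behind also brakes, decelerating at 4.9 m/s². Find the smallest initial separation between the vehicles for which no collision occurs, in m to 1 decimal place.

Minimum gap ≈ 15.9 m

Leader travels v²/(2a_L) = 121.000 / 19.000 = 6.368 m before stopping.
Follower covers v·t_r = 11.0000 × 0.9 = 9.900 m while reacting, then v²/(2a_F) = 121.000 / 9.800 = 12.347 m while braking, for a total of 9.900 + 12.347 = 22.247 m.
Since a_F ≤ a_L and the follower starts braking later, the follower is never slower than the leader, so the closest approach is when both have stopped.
Minimum gap = 22.247 − 6.368 = 15.879 m.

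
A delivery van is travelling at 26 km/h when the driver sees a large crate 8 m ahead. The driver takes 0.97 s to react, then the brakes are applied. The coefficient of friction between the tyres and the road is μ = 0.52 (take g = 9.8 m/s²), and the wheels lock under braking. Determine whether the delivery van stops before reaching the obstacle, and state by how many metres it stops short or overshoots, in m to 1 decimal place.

26 km/h ÷ 3.6 = 7.2222 m/s.
a = μg = 0.52 × 9.8 = 5.096 m/s².
Reaction distance = 7.2222 × 0.97 = 7.006 m.
Braking distance = v²/(2a) = 52.160 / 10.192 = 5.118 m.
Total stopping distance = 7.006 + 5.118 = 12.124 m, vs 8 m available — it cannot stop in time and overshoots by 12.124 − 8 = 4.124 m.

No — it overshoots by 4.1 m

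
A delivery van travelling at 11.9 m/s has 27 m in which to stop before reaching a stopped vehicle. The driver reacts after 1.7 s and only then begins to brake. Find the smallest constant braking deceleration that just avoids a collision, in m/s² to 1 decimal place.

Distance covered during reaction = 11.9000 × 1.7 = 20.230 m.
Distance available for braking: 27 − 20.230 = 6.770 m.
v² = 2a·d ⇒ a = v²/(2d) = 11.9000² / (2 × 6.770) = 141.610 / 13.540 = 10.4586 m/s².

Required deceleration ≈ 10.5 m/s²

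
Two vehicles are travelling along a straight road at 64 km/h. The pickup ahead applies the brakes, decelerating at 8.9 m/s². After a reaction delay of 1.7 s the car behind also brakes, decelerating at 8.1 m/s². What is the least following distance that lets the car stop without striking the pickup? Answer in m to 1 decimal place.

64 km/h ÷ 3.6 = 17.7778 m/s.
Leader travels v²/(2a_L) = 316.050 / 17.800 = 17.756 m before stopping.
Follower covers v·t_r = 17.7778 × 1.7 = 30.222 m while reacting, then v²/(2a_F) = 316.050 / 16.200 = 19.509 m while braking, for a total of 30.222 + 19.509 = 49.731 m.
Since a_F ≤ a_L and the follower starts braking later, the follower is never slower than the leader, so the closest approach is when both have stopped.
Minimum gap = 49.731 − 17.756 = 31.975 m.

Minimum gap ≈ 32.0 m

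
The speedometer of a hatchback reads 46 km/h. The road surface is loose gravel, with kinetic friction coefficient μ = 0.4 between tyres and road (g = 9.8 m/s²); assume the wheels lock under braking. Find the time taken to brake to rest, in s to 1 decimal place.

46 km/h ÷ 3.6 = 12.7778 m/s.
a = μg = 0.4 × 9.8 = 3.920 m/s².
Braking time = v/a = 12.7778 / 3.920 = 3.260 s.

Braking time ≈ 3.3 s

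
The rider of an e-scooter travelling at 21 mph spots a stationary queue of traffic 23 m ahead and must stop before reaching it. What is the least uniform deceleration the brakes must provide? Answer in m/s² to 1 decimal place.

Required deceleration ≈ 1.9 m/s²

21 mph × 0.44704 = 9.3878 m/s.
v² = 2a·d ⇒ a = v²/(2d) = 9.3878² / (2 × 23.000) = 88.131 / 46.000 = 1.9159 m/s².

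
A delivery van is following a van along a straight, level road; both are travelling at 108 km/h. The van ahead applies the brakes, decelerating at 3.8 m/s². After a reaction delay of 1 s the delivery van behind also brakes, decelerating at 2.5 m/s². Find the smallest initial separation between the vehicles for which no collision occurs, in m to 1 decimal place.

Minimum gap ≈ 91.6 m

108 km/h ÷ 3.6 = 30.0000 m/s.
Leader travels v²/(2a_L) = 900.000 / 7.600 = 118.421 m before stopping.
Follower covers v·t_r = 30.0000 × 1 = 30.000 m while reacting, then v²/(2a_F) = 900.000 / 5.000 = 180.000 m while braking, for a total of 30.000 + 180.000 = 210.000 m.
Since a_F ≤ a_L and the follower starts braking later, the follower is never slower than the leader, so the closest approach is when both have stopped.
Minimum gap = 210.000 − 118.421 = 91.579 m.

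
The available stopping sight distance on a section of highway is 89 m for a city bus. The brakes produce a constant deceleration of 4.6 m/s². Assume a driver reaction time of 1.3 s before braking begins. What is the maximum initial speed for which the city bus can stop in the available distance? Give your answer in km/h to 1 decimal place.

Maximum speed ≈ 83.7 km/h

Stopping distance: v·t_r + v²/(2a) = 89 with t_r = 1.3 s and a = 4.600 m/s².
So v² + 11.960 v − 818.80 = 0.
Positive root: v = −a·t_r + √((a·t_r)² + 2a·d) = −5.980 + √(35.760 + 818.80) = 23.2529 m/s.
23.2529 m/s × 3.6 = 83.710 km/h.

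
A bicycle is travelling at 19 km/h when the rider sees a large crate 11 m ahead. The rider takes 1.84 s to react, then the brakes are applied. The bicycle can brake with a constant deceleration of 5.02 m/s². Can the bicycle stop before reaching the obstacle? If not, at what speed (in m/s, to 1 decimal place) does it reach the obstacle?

19 km/h ÷ 3.6 = 5.2778 m/s.
Reaction distance = 5.2778 × 1.84 = 9.711 m.
Braking distance needed to stop: v²/(2a) = 27.855 / 10.040 = 2.774 m, so total needed = 9.711 + 2.774 = 12.485 m > 11 m — it cannot stop.
Distance remaining when braking begins: 11 − 9.711 = 1.289 m.
v² = v₀² − 2a·d = 27.855 − 2 × 5.020 × 1.289 = 14.913 m²/s².
v = √14.913 = 3.862 m/s.

No — it strikes the obstacle at 3.9 m/s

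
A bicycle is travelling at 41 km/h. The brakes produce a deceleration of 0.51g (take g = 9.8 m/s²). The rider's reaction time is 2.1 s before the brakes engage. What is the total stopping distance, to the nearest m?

Total stopping distance ≈ 37 m

41 km/h ÷ 3.6 = 11.3889 m/s.
a = 0.51 × 9.8 = 4.998 m/s².
Reaction distance = v·t_r = 11.3889 × 2.1 = 23.917 m.
Braking distance = v²/(2a) = 11.3889² / (2 × 4.998) = 129.707 / 9.996 = 12.976 m.
Total = 23.917 + 12.976 = 36.893 m.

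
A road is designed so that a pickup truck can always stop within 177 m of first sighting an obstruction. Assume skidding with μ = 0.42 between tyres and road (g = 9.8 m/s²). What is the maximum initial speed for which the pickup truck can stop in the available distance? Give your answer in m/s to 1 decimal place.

Maximum speed ≈ 38.2 m/s

a = μg = 0.42 × 9.8 = 4.116 m/s².
v²/(2a) = d ⇒ v = √(2 × 4.116 × 177) = √1457.06 = 38.1715 m/s.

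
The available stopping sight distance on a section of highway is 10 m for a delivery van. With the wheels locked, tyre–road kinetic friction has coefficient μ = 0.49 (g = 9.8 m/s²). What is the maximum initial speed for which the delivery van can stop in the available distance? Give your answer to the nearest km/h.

Maximum speed ≈ 35 km/h

a = μg = 0.49 × 9.8 = 4.802 m/s².
v²/(2a) = d ⇒ v = √(2 × 4.802 × 10) = √96.04 = 9.8000 m/s.
9.8000 m/s × 3.6 = 35.280 km/h.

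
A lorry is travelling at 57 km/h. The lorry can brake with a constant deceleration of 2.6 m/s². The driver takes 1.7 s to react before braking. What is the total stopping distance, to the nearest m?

Total stopping distance ≈ 75 m

57 km/h ÷ 3.6 = 15.8333 m/s.
Reaction distance = v·t_r = 15.8333 × 1.7 = 26.917 m.
Braking distance = v²/(2a) = 15.8333² / (2 × 2.600) = 250.693 / 5.200 = 48.210 m.
Total = 26.917 + 48.210 = 75.127 m.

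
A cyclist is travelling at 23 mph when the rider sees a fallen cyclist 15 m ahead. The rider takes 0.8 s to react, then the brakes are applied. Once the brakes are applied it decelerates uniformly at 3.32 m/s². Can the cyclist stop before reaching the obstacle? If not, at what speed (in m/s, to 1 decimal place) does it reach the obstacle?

23 mph × 0.44704 = 10.2819 m/s.
Reaction distance = 10.2819 × 0.8 = 8.226 m.
Braking distance needed to stop: v²/(2a) = 105.717 / 6.640 = 15.921 m, so total needed = 8.226 + 15.921 = 24.147 m > 15 m — it cannot stop.
Distance remaining when braking begins: 15 − 8.226 = 6.774 m.
v² = v₀² − 2a·d = 105.717 − 2 × 3.320 × 6.774 = 60.738 m²/s².
v = √60.738 = 7.793 m/s.

No — it strikes the obstacle at 7.8 m/s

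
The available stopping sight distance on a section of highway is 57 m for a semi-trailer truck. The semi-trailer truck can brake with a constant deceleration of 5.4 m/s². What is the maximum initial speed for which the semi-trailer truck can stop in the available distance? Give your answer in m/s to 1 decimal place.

v²/(2a) = d ⇒ v = √(2 × 5.400 × 57) = √615.60 = 24.8113 m/s.

Maximum speed ≈ 24.8 m/s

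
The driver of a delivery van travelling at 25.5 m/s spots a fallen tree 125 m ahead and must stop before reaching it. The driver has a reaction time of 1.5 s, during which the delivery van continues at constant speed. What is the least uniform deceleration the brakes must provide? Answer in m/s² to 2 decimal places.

Distance covered during reaction = 25.5000 × 1.5 = 38.250 m.
Distance available for braking: 125 − 38.250 = 86.750 m.
v² = 2a·d ⇒ a = v²/(2d) = 25.5000² / (2 × 86.750) = 650.250 / 173.500 = 3.7478 m/s².

Required deceleration ≈ 3.75 m/s²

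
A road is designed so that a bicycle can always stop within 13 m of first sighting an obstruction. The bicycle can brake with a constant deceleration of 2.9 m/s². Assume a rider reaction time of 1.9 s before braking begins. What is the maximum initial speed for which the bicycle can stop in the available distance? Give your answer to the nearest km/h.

Stopping distance: v·t_r + v²/(2a) = 13 with t_r = 1.9 s and a = 2.900 m/s².
So v² + 11.020 v − 75.40 = 0.
Positive root: v = −a·t_r + √((a·t_r)² + 2a·d) = −5.510 + √(30.360 + 75.40) = 4.7740 m/s.
4.7740 m/s × 3.6 = 17.186 km/h.

Maximum speed ≈ 17 km/h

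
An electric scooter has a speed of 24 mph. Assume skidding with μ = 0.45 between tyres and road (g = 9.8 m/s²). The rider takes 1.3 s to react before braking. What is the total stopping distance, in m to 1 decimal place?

Total stopping distance ≈ 27.0 m

24 mph × 0.44704 = 10.7290 m/s.
a = μg = 0.45 × 9.8 = 4.410 m/s².
Reaction distance = v·t_r = 10.7290 × 1.3 = 13.948 m.
Braking distance = v²/(2a) = 10.7290² / (2 × 4.410) = 115.111 / 8.820 = 13.051 m.
Total = 13.948 + 13.051 = 26.999 m.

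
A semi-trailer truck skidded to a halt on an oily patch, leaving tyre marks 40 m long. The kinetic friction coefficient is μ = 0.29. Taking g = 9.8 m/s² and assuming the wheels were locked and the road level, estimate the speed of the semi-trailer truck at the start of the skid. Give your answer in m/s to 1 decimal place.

Initial speed ≈ 15.1 m/s

Deceleration a = μg = 0.29 × 9.8 = 2.842 m/s².
v = √(2a·d) = √(2 × 2.842 × 40) = √227.360 = 15.0785 m/s.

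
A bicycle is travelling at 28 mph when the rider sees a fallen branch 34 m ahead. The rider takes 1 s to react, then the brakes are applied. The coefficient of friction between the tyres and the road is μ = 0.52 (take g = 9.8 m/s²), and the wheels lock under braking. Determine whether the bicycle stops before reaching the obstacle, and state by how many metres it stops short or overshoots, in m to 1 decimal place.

Yes — it stops 6.1 m short of the obstacle

28 mph × 0.44704 = 12.5171 m/s.
a = μg = 0.52 × 9.8 = 5.096 m/s².
Reaction distance = 12.5171 × 1 = 12.517 m.
Braking distance = v²/(2a) = 156.678 / 10.192 = 15.373 m.
Total stopping distance = 12.517 + 15.373 = 27.890 m, vs 34 m available — it stops with 34 − 27.890 = 6.110 m to spare.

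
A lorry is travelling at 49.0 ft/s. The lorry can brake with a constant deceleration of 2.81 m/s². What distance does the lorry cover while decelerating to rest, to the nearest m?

Braking distance ≈ 40 m

49 ft/s × 0.3048 = 14.9352 m/s.
Braking distance = v²/(2a) = 14.9352² / (2 × 2.810) = 223.060 / 5.620 = 39.690 m.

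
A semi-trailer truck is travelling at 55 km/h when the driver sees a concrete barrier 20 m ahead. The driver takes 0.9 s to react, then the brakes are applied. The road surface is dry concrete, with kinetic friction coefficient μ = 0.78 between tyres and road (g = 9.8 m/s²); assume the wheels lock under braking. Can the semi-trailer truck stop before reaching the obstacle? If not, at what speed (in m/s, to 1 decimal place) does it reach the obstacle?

No — it strikes the obstacle at 11.7 m/s

55 km/h ÷ 3.6 = 15.2778 m/s.
a = μg = 0.78 × 9.8 = 7.644 m/s².
Reaction distance = 15.2778 × 0.9 = 13.750 m.
Braking distance needed to stop: v²/(2a) = 233.411 / 15.288 = 15.268 m, so total needed = 13.750 + 15.268 = 29.018 m > 20 m — it cannot stop.
Distance remaining when braking begins: 20 − 13.750 = 6.250 m.
v² = v₀² − 2a·d = 233.411 − 2 × 7.644 × 6.250 = 137.861 m²/s².
v = √137.861 = 11.741 m/s.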